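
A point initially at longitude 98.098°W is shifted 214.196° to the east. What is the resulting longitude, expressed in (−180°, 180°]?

116.098°E

Start at -98.098°; shift +214.196° → +116.098°.
+116.098° already lies in (−180°, 180°].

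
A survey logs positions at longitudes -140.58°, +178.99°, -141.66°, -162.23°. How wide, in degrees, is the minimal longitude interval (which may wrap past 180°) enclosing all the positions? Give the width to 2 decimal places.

Sort the longitudes: -162.23°, -141.66°, -140.58°, +178.99°.
Eastward gaps between consecutive values (wrapping around): 20.57°, 1.08°, 319.57°, 18.78°.
Largest gap = 319.57° ⇒ minimal covering band is its complement: 360° − 319.57° = 40.43°.
Band runs from +178.99° eastward to -140.58°, crossing the antimeridian.

40.43°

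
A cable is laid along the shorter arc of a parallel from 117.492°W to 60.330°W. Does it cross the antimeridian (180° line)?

No

Signed shortest Δλ = ((-60.330 − -117.492 + 180) mod 360) − 180 = 57.162°.
Going east by 57.162° from -117.492° reaches -60.330° without touching 180°.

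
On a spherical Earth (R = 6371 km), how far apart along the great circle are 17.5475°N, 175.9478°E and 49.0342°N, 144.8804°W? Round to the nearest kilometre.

4957 km

Δλ = -144.8804 − 175.9478 = -320.8282°; wrapped into (−180°, 180°]: 39.1718°.
Δφ = 49.0342 − 17.5475 = 31.4867°.
a = sin²(Δφ/2) + cos φ₁ · cos φ₂ · sin²(Δλ/2) = 0.143863.
c = 2·atan2(√a, √(1−a)) = 0.77806 rad → d = 6371·c ≈ 4957.05 km.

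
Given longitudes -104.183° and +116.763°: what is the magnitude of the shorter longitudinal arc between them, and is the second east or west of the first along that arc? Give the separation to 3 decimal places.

139.054° west

Raw difference: 116.763 − -104.183 = 220.946°.
Normalise into (−180°, 180°]: 220.946° − 360° = -139.054°.
Negative ⇒ the second point lies to the west; separation 139.054°.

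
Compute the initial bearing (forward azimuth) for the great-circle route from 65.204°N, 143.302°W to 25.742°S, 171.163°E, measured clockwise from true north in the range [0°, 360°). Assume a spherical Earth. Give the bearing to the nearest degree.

Δλ = 171.163 − -143.302 = 314.465°; wrapped into (−180°, 180°]: -45.535°.
θ = atan2( sin Δλ · cos φ₂ , cos φ₁ · sin φ₂ − sin φ₁ · cos φ₂ · cos Δλ )
  = atan2(-0.64285, -0.75494) = -139.585° → normalised to [0°, 360°): 220.415°.

220°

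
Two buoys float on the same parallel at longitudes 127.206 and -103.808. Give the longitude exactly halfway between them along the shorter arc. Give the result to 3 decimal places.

Signed shortest Δλ from +127.206° to -103.808° is +128.986°.
Midpoint longitude = +127.206° + (+128.986°)/2 = +127.206° + 64.493° = +191.699°.
Normalise into (−180°, 180°]: -168.301°.
(The naïve average (+127.206 + -103.808)/2 = 11.699° is on the wrong side of the globe.)

-168.301°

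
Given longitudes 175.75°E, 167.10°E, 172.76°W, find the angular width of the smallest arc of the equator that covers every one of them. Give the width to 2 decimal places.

20.14°

Sort the longitudes: -172.76°, +167.10°, +175.75°.
Eastward gaps between consecutive values (wrapping around): 339.86°, 8.65°, 11.49°.
Largest gap = 339.86° ⇒ minimal covering band is its complement: 360° − 339.86° = 20.14°.
Band runs from +167.10° eastward to -172.76°, crossing the antimeridian.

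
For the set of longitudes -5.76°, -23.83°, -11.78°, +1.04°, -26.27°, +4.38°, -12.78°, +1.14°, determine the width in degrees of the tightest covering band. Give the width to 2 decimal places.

30.65°

Sort the longitudes: -26.27°, -23.83°, -12.78°, -11.78°, -5.76°, +1.04°, +1.14°, +4.38°.
Eastward gaps between consecutive values (wrapping around): 2.44°, 11.05°, 1.00°, 6.02°, 6.80°, 0.10°, 3.24°, 329.35°.
Largest gap = 329.35° ⇒ minimal covering band is its complement: 360° − 329.35° = 30.65°.
Band runs from -26.27° eastward to +4.38°.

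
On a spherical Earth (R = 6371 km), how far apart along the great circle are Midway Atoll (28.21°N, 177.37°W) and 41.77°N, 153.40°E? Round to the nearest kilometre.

Δλ = 153.40 − -177.37 = 330.77°; wrapped into (−180°, 180°]: -29.23°.
Δφ = 41.77 − 28.21 = 13.56°.
a = sin²(Δφ/2) + cos φ₁ · cos φ₂ · sin²(Δλ/2) = 0.055782.
c = 2·atan2(√a, √(1−a)) = 0.47687 rad → d = 6371·c ≈ 3038.13 km.

3038 km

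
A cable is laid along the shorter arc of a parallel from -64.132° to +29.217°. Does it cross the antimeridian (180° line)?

No

Signed shortest Δλ = ((29.217 − -64.132 + 180) mod 360) − 180 = 93.349°.
Going east by 93.349° from -64.132° reaches +29.217° without touching 180°.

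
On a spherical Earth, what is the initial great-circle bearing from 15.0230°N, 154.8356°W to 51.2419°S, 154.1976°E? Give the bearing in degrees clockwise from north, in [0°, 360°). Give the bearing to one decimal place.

Δλ = 154.1976 − -154.8356 = 309.0332°; wrapped into (−180°, 180°]: -50.9668°.
θ = atan2( sin Δλ · cos φ₂ , cos φ₁ · sin φ₂ − sin φ₁ · cos φ₂ · cos Δλ )
  = atan2(-0.48629, -0.85534) = -150.380° → normalised to [0°, 360°): 209.620°.

209.6°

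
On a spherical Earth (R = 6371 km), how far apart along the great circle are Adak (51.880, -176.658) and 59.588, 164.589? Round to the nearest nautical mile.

780 nmi

Δλ = 164.589 − -176.658 = 341.247°; wrapped into (−180°, 180°]: -18.753°.
Δφ = 59.588 − 51.880 = 7.708°.
a = sin²(Δφ/2) + cos φ₁ · cos φ₂ · sin²(Δλ/2) = 0.012812.
c = 2·atan2(√a, √(1−a)) = 0.22687 rad → d = 6371·c ≈ 1445.38 km ≈ 780.45 nmi.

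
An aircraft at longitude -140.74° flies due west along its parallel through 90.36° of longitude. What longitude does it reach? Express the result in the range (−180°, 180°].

Start at -140.74°; shift −90.36° → -231.10°.
-231.10° lies outside (−180°, 180°]; add 360° → +128.90°.

+128.90°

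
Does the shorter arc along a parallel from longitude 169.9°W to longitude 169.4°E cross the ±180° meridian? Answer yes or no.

Naïve |169.4 − -169.9| = 339.3° > 180°, so the shorter arc goes the other way round — across 180°.
Signed shortest Δλ = ((169.4 − -169.9 + 180) mod 360) − 180 = -20.7°.
Going west by 20.7° from -169.9° passes through 180° before reaching +169.4°.

Yes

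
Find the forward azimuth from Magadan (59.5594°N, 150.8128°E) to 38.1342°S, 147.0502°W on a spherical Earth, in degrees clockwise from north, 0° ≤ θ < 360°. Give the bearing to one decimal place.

132.2°

Δλ = -147.0502 − 150.8128 = -297.8630°; wrapped into (−180°, 180°]: 62.1370°.
θ = atan2( sin Δλ · cos φ₂ , cos φ₁ · sin φ₂ − sin φ₁ · cos φ₂ · cos Δλ )
  = atan2(0.69538, -0.62979) = 132.167° → normalised to [0°, 360°): 132.167°.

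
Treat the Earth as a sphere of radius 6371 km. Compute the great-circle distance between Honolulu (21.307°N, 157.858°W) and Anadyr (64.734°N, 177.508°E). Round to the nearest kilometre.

Δλ = 177.508 − -157.858 = 335.366°; wrapped into (−180°, 180°]: -24.634°.
Δφ = 64.734 − 21.307 = 43.427°.
a = sin²(Δφ/2) + cos φ₁ · cos φ₂ · sin²(Δλ/2) = 0.154970.
c = 2·atan2(√a, √(1−a)) = 0.80922 rad → d = 6371·c ≈ 5155.56 km.

5156 km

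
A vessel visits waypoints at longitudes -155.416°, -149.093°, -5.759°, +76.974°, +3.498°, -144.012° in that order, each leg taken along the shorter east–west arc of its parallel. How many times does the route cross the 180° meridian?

Leg 1: -155.416° → -149.093°, shortest Δλ = 6.323° (east) — does not cross 180°.
Leg 2: -149.093° → -5.759°, shortest Δλ = 143.334° (east) — does not cross 180°.
Leg 3: -5.759° → +76.974°, shortest Δλ = 82.733° (east) — does not cross 180°.
Leg 4: +76.974° → +3.498°, shortest Δλ = -73.476° (west) — does not cross 180°.
Leg 5: +3.498° → -144.012°, shortest Δλ = -147.51° (west) — does not cross 180°.
Total crossings: 0.

0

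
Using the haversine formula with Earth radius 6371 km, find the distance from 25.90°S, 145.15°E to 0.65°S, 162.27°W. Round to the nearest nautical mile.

Δλ = -162.27 − 145.15 = -307.42°; wrapped into (−180°, 180°]: 52.58°.
Δφ = -0.65 − -25.90 = 25.25°.
a = sin²(Δφ/2) + cos φ₁ · cos φ₂ · sin²(Δλ/2) = 0.224230.
c = 2·atan2(√a, √(1−a)) = 0.98659 rad → d = 6371·c ≈ 6285.55 km ≈ 3393.93 nmi.

3394 nmi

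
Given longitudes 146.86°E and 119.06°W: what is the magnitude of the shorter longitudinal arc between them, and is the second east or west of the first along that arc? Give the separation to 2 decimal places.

94.08° east

Raw difference: -119.06 − 146.86 = -265.92°.
Normalise into (−180°, 180°]: -265.92° + 360° = 94.08°.
Positive ⇒ the second point lies to the east; separation 94.08°.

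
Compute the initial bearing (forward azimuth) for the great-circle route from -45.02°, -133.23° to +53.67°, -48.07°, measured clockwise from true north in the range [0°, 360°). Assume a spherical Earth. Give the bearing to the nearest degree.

Δλ = -48.07 − -133.23 = 85.16°.
θ = atan2( sin Δλ · cos φ₂ , cos φ₁ · sin φ₂ − sin φ₁ · cos φ₂ · cos Δλ )
  = atan2(0.59032, 0.60482) = 44.305° → normalised to [0°, 360°): 44.305°.

44°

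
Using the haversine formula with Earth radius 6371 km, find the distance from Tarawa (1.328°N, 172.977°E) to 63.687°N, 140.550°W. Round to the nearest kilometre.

7892 km

Δλ = -140.550 − 172.977 = -313.527°; wrapped into (−180°, 180°]: 46.473°.
Δφ = 63.687 − 1.328 = 62.359°.
a = sin²(Δφ/2) + cos φ₁ · cos φ₂ · sin²(Δλ/2) = 0.337013.
c = 2·atan2(√a, √(1−a)) = 1.23875 rad → d = 6371·c ≈ 7892.10 km.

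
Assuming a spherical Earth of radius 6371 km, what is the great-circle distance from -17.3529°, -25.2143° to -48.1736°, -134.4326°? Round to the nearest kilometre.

9926 km

Δλ = -134.4326 − -25.2143 = -109.2183°.
Δφ = -48.1736 − -17.3529 = -30.8207°.
a = sin²(Δφ/2) + cos φ₁ · cos φ₂ · sin²(Δλ/2) = 0.493636.
c = 2·atan2(√a, √(1−a)) = 1.55807 rad → d = 6371·c ≈ 9926.45 km.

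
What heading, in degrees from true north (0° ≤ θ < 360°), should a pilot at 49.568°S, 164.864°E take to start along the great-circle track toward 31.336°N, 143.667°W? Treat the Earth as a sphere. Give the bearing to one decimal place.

42.0°

Δλ = -143.667 − 164.864 = -308.531°; wrapped into (−180°, 180°]: 51.469°.
θ = atan2( sin Δλ · cos φ₂ , cos φ₁ · sin φ₂ − sin φ₁ · cos φ₂ · cos Δλ )
  = atan2(0.66816, 0.74228) = 41.992° → normalised to [0°, 360°): 41.992°.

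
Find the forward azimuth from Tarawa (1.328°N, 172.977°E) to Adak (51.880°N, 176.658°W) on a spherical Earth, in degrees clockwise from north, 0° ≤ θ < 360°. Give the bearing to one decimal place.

8.2°

Δλ = -176.658 − 172.977 = -349.635°; wrapped into (−180°, 180°]: 10.365°.
θ = atan2( sin Δλ · cos φ₂ , cos φ₁ · sin φ₂ − sin φ₁ · cos φ₂ · cos Δλ )
  = atan2(0.11107, 0.77244) = 8.182° → normalised to [0°, 360°): 8.182°.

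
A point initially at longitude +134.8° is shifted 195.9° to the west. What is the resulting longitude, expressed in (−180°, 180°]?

Start at +134.8°; shift −195.9° → -61.1°.
-61.1° already lies in (−180°, 180°].

-61.1°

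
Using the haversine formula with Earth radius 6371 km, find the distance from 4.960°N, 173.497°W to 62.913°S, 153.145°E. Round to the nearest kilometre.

8053 km

Δλ = 153.145 − -173.497 = 326.642°; wrapped into (−180°, 180°]: -33.358°.
Δφ = -62.913 − 4.960 = -67.873°.
a = sin²(Δφ/2) + cos φ₁ · cos φ₂ · sin²(Δλ/2) = 0.349038.
c = 2·atan2(√a, √(1−a)) = 1.26409 rad → d = 6371·c ≈ 8053.49 km.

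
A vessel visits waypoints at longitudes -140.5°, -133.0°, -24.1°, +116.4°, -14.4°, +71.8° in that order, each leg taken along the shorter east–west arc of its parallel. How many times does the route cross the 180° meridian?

0

Leg 1: -140.5° → -133.0°, shortest Δλ = 7.5° (east) — does not cross 180°.
Leg 2: -133.0° → -24.1°, shortest Δλ = 108.9° (east) — does not cross 180°.
Leg 3: -24.1° → +116.4°, shortest Δλ = 140.5° (east) — does not cross 180°.
Leg 4: +116.4° → -14.4°, shortest Δλ = -130.8° (west) — does not cross 180°.
Leg 5: -14.4° → +71.8°, shortest Δλ = 86.2° (east) — does not cross 180°.
Total crossings: 0.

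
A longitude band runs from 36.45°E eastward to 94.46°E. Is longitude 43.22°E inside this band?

Yes

Band width going east from +36.45° to +94.46°: ((94.46 − 36.45) mod 360) = 58.01°.
Offset of +43.22° east of the west edge: ((43.22 − 36.45) mod 360) = 6.77°.
6.77° ≤ 58.01° ⇒ inside.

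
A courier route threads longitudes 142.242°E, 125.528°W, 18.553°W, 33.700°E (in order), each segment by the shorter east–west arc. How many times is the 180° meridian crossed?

1

Leg 1: +142.242° → -125.528°, shortest Δλ = 92.23° (east) — crosses 180°.
Leg 2: -125.528° → -18.553°, shortest Δλ = 106.975° (east) — does not cross 180°.
Leg 3: -18.553° → +33.700°, shortest Δλ = 52.253° (east) — does not cross 180°.
Total crossings: 1.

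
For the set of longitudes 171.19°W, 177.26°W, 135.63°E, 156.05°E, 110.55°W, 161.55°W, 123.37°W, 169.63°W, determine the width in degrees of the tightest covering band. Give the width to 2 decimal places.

Sort the longitudes: -177.26°, -171.19°, -169.63°, -161.55°, -123.37°, -110.55°, +135.63°, +156.05°.
Eastward gaps between consecutive values (wrapping around): 6.07°, 1.56°, 8.08°, 38.18°, 12.82°, 246.18°, 20.42°, 26.69°.
Largest gap = 246.18° ⇒ minimal covering band is its complement: 360° − 246.18° = 113.82°.
Band runs from +135.63° eastward to -110.55°, crossing the antimeridian.

113.82°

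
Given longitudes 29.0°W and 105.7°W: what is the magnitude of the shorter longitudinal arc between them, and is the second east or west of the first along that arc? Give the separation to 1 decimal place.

76.7° west

Raw difference: -105.7 − -29.0 = -76.7°.
Normalise into (−180°, 180°]: -76.7° stays -76.7°.
Negative ⇒ the second point lies to the west; separation 76.7°.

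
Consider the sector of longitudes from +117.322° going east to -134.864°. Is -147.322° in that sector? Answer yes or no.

Band width going east from +117.322° to -134.864°: ((-134.864 − 117.322) mod 360) = 107.814°.
Offset of -147.322° east of the west edge: ((-147.322 − 117.322) mod 360) = 95.356°.
95.356° ≤ 107.814° ⇒ inside.

Yes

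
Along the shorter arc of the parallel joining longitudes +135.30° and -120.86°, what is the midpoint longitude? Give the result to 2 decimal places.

Signed shortest Δλ from +135.30° to -120.86° is +103.84°.
Midpoint longitude = +135.30° + (+103.84°)/2 = +135.30° + 51.92° = +187.22°.
Normalise into (−180°, 180°]: -172.78°.
(The naïve average (+135.30 + -120.86)/2 = 7.22° is on the wrong side of the globe.)

-172.78°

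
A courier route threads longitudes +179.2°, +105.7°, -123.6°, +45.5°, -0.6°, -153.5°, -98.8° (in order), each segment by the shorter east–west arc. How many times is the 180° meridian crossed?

Leg 1: +179.2° → +105.7°, shortest Δλ = -73.5° (west) — does not cross 180°.
Leg 2: +105.7° → -123.6°, shortest Δλ = 130.7° (east) — crosses 180°.
Leg 3: -123.6° → +45.5°, shortest Δλ = 169.1° (east) — does not cross 180°.
Leg 4: +45.5° → -0.6°, shortest Δλ = -46.1° (west) — does not cross 180°.
Leg 5: -0.6° → -153.5°, shortest Δλ = -152.9° (west) — does not cross 180°.
Leg 6: -153.5° → -98.8°, shortest Δλ = 54.7° (east) — does not cross 180°.
Total crossings: 1.

1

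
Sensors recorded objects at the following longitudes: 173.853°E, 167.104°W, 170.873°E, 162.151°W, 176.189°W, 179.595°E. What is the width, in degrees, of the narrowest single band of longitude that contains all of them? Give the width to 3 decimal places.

Sort the longitudes: -176.189°, -167.104°, -162.151°, +170.873°, +173.853°, +179.595°.
Eastward gaps between consecutive values (wrapping around): 9.085°, 4.953°, 333.024°, 2.980°, 5.742°, 4.216°.
Largest gap = 333.024° ⇒ minimal covering band is its complement: 360° − 333.024° = 26.976°.
Band runs from +170.873° eastward to -162.151°, crossing the antimeridian.

26.976°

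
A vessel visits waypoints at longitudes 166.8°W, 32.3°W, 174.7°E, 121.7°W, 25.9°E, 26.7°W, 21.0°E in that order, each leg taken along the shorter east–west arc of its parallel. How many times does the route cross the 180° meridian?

Leg 1: -166.8° → -32.3°, shortest Δλ = 134.5° (east) — does not cross 180°.
Leg 2: -32.3° → +174.7°, shortest Δλ = -153.0° (west) — crosses 180°.
Leg 3: +174.7° → -121.7°, shortest Δλ = 63.6° (east) — crosses 180°.
Leg 4: -121.7° → +25.9°, shortest Δλ = 147.6° (east) — does not cross 180°.
Leg 5: +25.9° → -26.7°, shortest Δλ = -52.6° (west) — does not cross 180°.
Leg 6: -26.7° → +21.0°, shortest Δλ = 47.7° (east) — does not cross 180°.
Total crossings: 2.

2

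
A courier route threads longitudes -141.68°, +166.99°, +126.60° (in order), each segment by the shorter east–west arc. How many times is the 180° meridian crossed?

Leg 1: -141.68° → +166.99°, shortest Δλ = -51.33° (west) — crosses 180°.
Leg 2: +166.99° → +126.60°, shortest Δλ = -40.39° (west) — does not cross 180°.
Total crossings: 1.

1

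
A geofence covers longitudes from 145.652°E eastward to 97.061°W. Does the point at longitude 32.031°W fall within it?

Band width going east from +145.652° to -97.061°: ((-97.061 − 145.652) mod 360) = 117.287°.
Offset of -32.031° east of the west edge: ((-32.031 − 145.652) mod 360) = 182.317°.
182.317° > 117.287° ⇒ outside.

No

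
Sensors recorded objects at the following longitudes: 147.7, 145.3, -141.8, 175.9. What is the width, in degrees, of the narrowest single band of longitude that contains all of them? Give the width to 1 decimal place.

Sort the longitudes: -141.8°, +145.3°, +147.7°, +175.9°.
Eastward gaps between consecutive values (wrapping around): 287.1°, 2.4°, 28.2°, 42.3°.
Largest gap = 287.1° ⇒ minimal covering band is its complement: 360° − 287.1° = 72.9°.
Band runs from +145.3° eastward to -141.8°, crossing the antimeridian.

72.9°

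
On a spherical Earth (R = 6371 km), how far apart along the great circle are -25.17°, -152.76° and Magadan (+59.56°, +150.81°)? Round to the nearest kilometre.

Δλ = 150.81 − -152.76 = 303.57°; wrapped into (−180°, 180°]: -56.43°.
Δφ = 59.56 − -25.17 = 84.73°.
a = sin²(Δφ/2) + cos φ₁ · cos φ₂ · sin²(Δλ/2) = 0.556567.
c = 2·atan2(√a, √(1−a)) = 1.68417 rad → d = 6371·c ≈ 10729.87 km.

10730 km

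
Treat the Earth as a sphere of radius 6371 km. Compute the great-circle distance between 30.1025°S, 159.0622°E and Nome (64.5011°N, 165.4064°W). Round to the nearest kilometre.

10964 km

Δλ = -165.4064 − 159.0622 = -324.4686°; wrapped into (−180°, 180°]: 35.5314°.
Δφ = 64.5011 − -30.1025 = 94.6036°.
a = sin²(Δφ/2) + cos φ₁ · cos φ₂ · sin²(Δλ/2) = 0.574805.
c = 2·atan2(√a, √(1−a)) = 1.72097 rad → d = 6371·c ≈ 10964.30 km.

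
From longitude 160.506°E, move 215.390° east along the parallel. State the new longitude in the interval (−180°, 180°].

15.896°E

Start at +160.506°; shift +215.390° → +375.896°.
+375.896° lies outside (−180°, 180°]; subtract 360° → +15.896°.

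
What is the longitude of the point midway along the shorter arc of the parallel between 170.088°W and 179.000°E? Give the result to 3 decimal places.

Signed shortest Δλ from -170.088° to +179.000° is -10.912°.
Midpoint longitude = -170.088° + (-10.912°)/2 = -170.088° − 5.456° = -175.544°.
(The naïve average (-170.088 + +179.000)/2 = 4.456° is on the wrong side of the globe.)

175.544°W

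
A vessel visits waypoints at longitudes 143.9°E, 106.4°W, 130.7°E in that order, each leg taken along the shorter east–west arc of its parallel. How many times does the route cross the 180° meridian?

2

Leg 1: +143.9° → -106.4°, shortest Δλ = 109.7° (east) — crosses 180°.
Leg 2: -106.4° → +130.7°, shortest Δλ = -122.9° (west) — crosses 180°.
Total crossings: 2.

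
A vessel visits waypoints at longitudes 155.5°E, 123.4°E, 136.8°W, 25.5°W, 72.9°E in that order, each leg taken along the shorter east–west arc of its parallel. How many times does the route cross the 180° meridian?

1

Leg 1: +155.5° → +123.4°, shortest Δλ = -32.1° (west) — does not cross 180°.
Leg 2: +123.4° → -136.8°, shortest Δλ = 99.8° (east) — crosses 180°.
Leg 3: -136.8° → -25.5°, shortest Δλ = 111.3° (east) — does not cross 180°.
Leg 4: -25.5° → +72.9°, shortest Δλ = 98.4° (east) — does not cross 180°.
Total crossings: 1.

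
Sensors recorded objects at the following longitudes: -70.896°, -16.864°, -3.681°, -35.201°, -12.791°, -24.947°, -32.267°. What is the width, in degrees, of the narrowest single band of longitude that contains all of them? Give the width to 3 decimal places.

Sort the longitudes: -70.896°, -35.201°, -32.267°, -24.947°, -16.864°, -12.791°, -3.681°.
Eastward gaps between consecutive values (wrapping around): 35.695°, 2.934°, 7.320°, 8.083°, 4.073°, 9.110°, 292.785°.
Largest gap = 292.785° ⇒ minimal covering band is its complement: 360° − 292.785° = 67.215°.
Band runs from -70.896° eastward to -3.681°.

67.215°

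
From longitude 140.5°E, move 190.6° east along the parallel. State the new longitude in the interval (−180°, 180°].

28.9°W

Start at +140.5°; shift +190.6° → +331.1°.
+331.1° lies outside (−180°, 180°]; subtract 360° → -28.9°.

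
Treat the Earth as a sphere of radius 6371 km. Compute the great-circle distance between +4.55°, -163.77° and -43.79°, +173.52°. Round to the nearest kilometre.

Δλ = 173.52 − -163.77 = 337.29°; wrapped into (−180°, 180°]: -22.71°.
Δφ = -43.79 − 4.55 = -48.34°.
a = sin²(Δφ/2) + cos φ₁ · cos φ₂ · sin²(Δλ/2) = 0.195541.
c = 2·atan2(√a, √(1−a)) = 0.91610 rad → d = 6371·c ≈ 5836.47 km.

5836 km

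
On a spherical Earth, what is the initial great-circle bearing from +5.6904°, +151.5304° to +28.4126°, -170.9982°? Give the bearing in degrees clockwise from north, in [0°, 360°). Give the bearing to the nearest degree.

53°

Δλ = -170.9982 − 151.5304 = -322.5286°; wrapped into (−180°, 180°]: 37.4714°.
θ = atan2( sin Δλ · cos φ₂ , cos φ₁ · sin φ₂ − sin φ₁ · cos φ₂ · cos Δλ )
  = atan2(0.53508, 0.40426) = 52.929° → normalised to [0°, 360°): 52.929°.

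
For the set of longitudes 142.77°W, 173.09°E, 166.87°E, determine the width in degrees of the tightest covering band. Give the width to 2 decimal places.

50.36°

Sort the longitudes: -142.77°, +166.87°, +173.09°.
Eastward gaps between consecutive values (wrapping around): 309.64°, 6.22°, 44.14°.
Largest gap = 309.64° ⇒ minimal covering band is its complement: 360° − 309.64° = 50.36°.
Band runs from +166.87° eastward to -142.77°, crossing the antimeridian.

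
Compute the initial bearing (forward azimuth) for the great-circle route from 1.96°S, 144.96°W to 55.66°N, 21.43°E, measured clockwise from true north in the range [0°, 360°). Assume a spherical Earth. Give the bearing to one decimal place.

9.3°

Δλ = 21.43 − -144.96 = 166.39°.
θ = atan2( sin Δλ · cos φ₂ , cos φ₁ · sin φ₂ − sin φ₁ · cos φ₂ · cos Δλ )
  = atan2(0.13274, 0.80647) = 9.347° → normalised to [0°, 360°): 9.347°.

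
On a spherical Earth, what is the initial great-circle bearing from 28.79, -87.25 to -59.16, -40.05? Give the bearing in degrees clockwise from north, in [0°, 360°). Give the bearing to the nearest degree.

158°

Δλ = -40.05 − -87.25 = 47.20°.
θ = atan2( sin Δλ · cos φ₂ , cos φ₁ · sin φ₂ − sin φ₁ · cos φ₂ · cos Δλ )
  = atan2(0.37614, -0.92022) = 157.768° → normalised to [0°, 360°): 157.768°.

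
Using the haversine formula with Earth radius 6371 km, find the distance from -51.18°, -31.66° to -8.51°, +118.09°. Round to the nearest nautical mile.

6896 nmi

Δλ = 118.09 − -31.66 = 149.75°.
Δφ = -8.51 − -51.18 = 42.67°.
a = sin²(Δφ/2) + cos φ₁ · cos φ₂ · sin²(Δλ/2) = 0.710130.
c = 2·atan2(√a, √(1−a)) = 2.00453 rad → d = 6371·c ≈ 12770.85 km ≈ 6895.71 nmi.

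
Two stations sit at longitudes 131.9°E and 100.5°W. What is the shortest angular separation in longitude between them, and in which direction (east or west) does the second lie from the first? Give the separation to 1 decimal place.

Raw difference: -100.5 − 131.9 = -232.4°.
Normalise into (−180°, 180°]: -232.4° + 360° = 127.6°.
Positive ⇒ the second point lies to the east; separation 127.6°.

127.6° east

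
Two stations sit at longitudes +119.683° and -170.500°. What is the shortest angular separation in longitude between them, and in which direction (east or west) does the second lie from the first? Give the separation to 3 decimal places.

69.817° east

Raw difference: -170.500 − 119.683 = -290.183°.
Normalise into (−180°, 180°]: -290.183° + 360° = 69.817°.
Positive ⇒ the second point lies to the east; separation 69.817°.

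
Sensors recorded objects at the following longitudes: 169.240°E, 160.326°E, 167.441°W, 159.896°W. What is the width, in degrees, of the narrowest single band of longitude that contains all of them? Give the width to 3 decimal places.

39.778°

Sort the longitudes: -167.441°, -159.896°, +160.326°, +169.240°.
Eastward gaps between consecutive values (wrapping around): 7.545°, 320.222°, 8.914°, 23.319°.
Largest gap = 320.222° ⇒ minimal covering band is its complement: 360° − 320.222° = 39.778°.
Band runs from +160.326° eastward to -159.896°, crossing the antimeridian.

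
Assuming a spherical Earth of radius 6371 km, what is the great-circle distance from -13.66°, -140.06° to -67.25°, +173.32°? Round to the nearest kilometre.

Δλ = 173.32 − -140.06 = 313.38°; wrapped into (−180°, 180°]: -46.62°.
Δφ = -67.25 − -13.66 = -53.59°.
a = sin²(Δφ/2) + cos φ₁ · cos φ₂ · sin²(Δλ/2) = 0.262060.
c = 2·atan2(√a, √(1−a)) = 1.07483 rad → d = 6371·c ≈ 6847.75 km.

6848 km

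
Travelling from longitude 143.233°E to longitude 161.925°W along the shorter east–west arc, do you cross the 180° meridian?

Yes

Naïve |-161.925 − 143.233| = 305.158° > 180°, so the shorter arc goes the other way round — across 180°.
Signed shortest Δλ = ((-161.925 − 143.233 + 180) mod 360) − 180 = 54.842°.
Going east by 54.842° from +143.233° passes through 180° before reaching -161.925°.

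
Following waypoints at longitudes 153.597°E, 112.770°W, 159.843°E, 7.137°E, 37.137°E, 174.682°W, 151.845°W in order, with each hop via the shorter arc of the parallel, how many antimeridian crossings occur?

3

Leg 1: +153.597° → -112.770°, shortest Δλ = 93.633° (east) — crosses 180°.
Leg 2: -112.770° → +159.843°, shortest Δλ = -87.387° (west) — crosses 180°.
Leg 3: +159.843° → +7.137°, shortest Δλ = -152.706° (west) — does not cross 180°.
Leg 4: +7.137° → +37.137°, shortest Δλ = 30.0° (east) — does not cross 180°.
Leg 5: +37.137° → -174.682°, shortest Δλ = 148.181° (east) — crosses 180°.
Leg 6: -174.682° → -151.845°, shortest Δλ = 22.837° (east) — does not cross 180°.
Total crossings: 3.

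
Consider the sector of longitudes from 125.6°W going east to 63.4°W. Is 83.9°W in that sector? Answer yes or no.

Band width going east from -125.6° to -63.4°: ((-63.4 − -125.6) mod 360) = 62.2°.
Offset of -83.9° east of the west edge: ((-83.9 − -125.6) mod 360) = 41.7°.
41.7° ≤ 62.2° ⇒ inside.

Yes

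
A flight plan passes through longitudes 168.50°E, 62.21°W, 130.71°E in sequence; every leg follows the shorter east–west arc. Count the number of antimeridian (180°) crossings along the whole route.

2

Leg 1: +168.50° → -62.21°, shortest Δλ = 129.29° (east) — crosses 180°.
Leg 2: -62.21° → +130.71°, shortest Δλ = -167.08° (west) — crosses 180°.
Total crossings: 2.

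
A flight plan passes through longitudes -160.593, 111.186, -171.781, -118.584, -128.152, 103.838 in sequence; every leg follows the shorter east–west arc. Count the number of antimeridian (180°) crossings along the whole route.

3

Leg 1: -160.593° → +111.186°, shortest Δλ = -88.221° (west) — crosses 180°.
Leg 2: +111.186° → -171.781°, shortest Δλ = 77.033° (east) — crosses 180°.
Leg 3: -171.781° → -118.584°, shortest Δλ = 53.197° (east) — does not cross 180°.
Leg 4: -118.584° → -128.152°, shortest Δλ = -9.568° (west) — does not cross 180°.
Leg 5: -128.152° → +103.838°, shortest Δλ = -128.01° (west) — crosses 180°.
Total crossings: 3.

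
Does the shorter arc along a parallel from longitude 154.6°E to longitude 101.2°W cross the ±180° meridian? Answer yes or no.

Yes

Naïve |-101.2 − 154.6| = 255.8° > 180°, so the shorter arc goes the other way round — across 180°.
Signed shortest Δλ = ((-101.2 − 154.6 + 180) mod 360) − 180 = 104.2°.
Going east by 104.2° from +154.6° passes through 180° before reaching -101.2°.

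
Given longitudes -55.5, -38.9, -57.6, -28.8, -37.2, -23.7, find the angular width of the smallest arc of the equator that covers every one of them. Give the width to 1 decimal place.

Sort the longitudes: -57.6°, -55.5°, -38.9°, -37.2°, -28.8°, -23.7°.
Eastward gaps between consecutive values (wrapping around): 2.1°, 16.6°, 1.7°, 8.4°, 5.1°, 326.1°.
Largest gap = 326.1° ⇒ minimal covering band is its complement: 360° − 326.1° = 33.9°.
Band runs from -57.6° eastward to -23.7°.

33.9°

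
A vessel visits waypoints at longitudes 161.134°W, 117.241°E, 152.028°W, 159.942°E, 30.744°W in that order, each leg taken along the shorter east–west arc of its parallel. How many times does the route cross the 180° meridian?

Leg 1: -161.134° → +117.241°, shortest Δλ = -81.625° (west) — crosses 180°.
Leg 2: +117.241° → -152.028°, shortest Δλ = 90.731° (east) — crosses 180°.
Leg 3: -152.028° → +159.942°, shortest Δλ = -48.03° (west) — crosses 180°.
Leg 4: +159.942° → -30.744°, shortest Δλ = 169.314° (east) — crosses 180°.
Total crossings: 4.

4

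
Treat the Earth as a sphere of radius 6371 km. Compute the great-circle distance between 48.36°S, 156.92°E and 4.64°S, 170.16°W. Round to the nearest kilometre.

Δλ = -170.16 − 156.92 = -327.08°; wrapped into (−180°, 180°]: 32.92°.
Δφ = -4.64 − -48.36 = 43.72°.
a = sin²(Δφ/2) + cos φ₁ · cos φ₂ · sin²(Δλ/2) = 0.191807.
c = 2·atan2(√a, √(1−a)) = 0.90665 rad → d = 6371·c ≈ 5776.28 km.

5776 km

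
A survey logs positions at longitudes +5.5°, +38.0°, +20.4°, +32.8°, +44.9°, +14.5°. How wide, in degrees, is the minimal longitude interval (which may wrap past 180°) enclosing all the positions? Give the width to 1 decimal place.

39.4°

Sort the longitudes: +5.5°, +14.5°, +20.4°, +32.8°, +38.0°, +44.9°.
Eastward gaps between consecutive values (wrapping around): 9.0°, 5.9°, 12.4°, 5.2°, 6.9°, 320.6°.
Largest gap = 320.6° ⇒ minimal covering band is its complement: 360° − 320.6° = 39.4°.
Band runs from +5.5° eastward to +44.9°.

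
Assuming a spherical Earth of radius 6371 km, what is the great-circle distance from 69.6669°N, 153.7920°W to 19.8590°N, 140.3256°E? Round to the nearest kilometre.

7019 km

Δλ = 140.3256 − -153.7920 = 294.1176°; wrapped into (−180°, 180°]: -65.8824°.
Δφ = 19.8590 − 69.6669 = -49.8079°.
a = sin²(Δφ/2) + cos φ₁ · cos φ₂ · sin²(Δλ/2) = 0.273961.
c = 2·atan2(√a, √(1−a)) = 1.10170 rad → d = 6371·c ≈ 7018.94 km.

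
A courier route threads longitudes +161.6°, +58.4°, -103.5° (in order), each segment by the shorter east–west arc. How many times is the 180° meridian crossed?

0

Leg 1: +161.6° → +58.4°, shortest Δλ = -103.2° (west) — does not cross 180°.
Leg 2: +58.4° → -103.5°, shortest Δλ = -161.9° (west) — does not cross 180°.
Total crossings: 0.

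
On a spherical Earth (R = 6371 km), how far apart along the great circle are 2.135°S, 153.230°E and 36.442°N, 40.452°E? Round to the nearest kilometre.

12173 km

Δλ = 40.452 − 153.230 = -112.778°.
Δφ = 36.442 − -2.135 = 38.577°.
a = sin²(Δφ/2) + cos φ₁ · cos φ₂ · sin²(Δλ/2) = 0.666684.
c = 2·atan2(√a, √(1−a)) = 1.91067 rad → d = 6371·c ≈ 12172.88 km.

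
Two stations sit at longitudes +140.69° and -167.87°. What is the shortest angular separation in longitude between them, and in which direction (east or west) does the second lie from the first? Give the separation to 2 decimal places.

Raw difference: -167.87 − 140.69 = -308.56°.
Normalise into (−180°, 180°]: -308.56° + 360° = 51.44°.
Positive ⇒ the second point lies to the east; separation 51.44°.

51.44° east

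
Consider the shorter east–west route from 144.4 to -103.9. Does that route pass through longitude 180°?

Naïve |-103.9 − 144.4| = 248.3° > 180°, so the shorter arc goes the other way round — across 180°.
Signed shortest Δλ = ((-103.9 − 144.4 + 180) mod 360) − 180 = 111.7°.
Going east by 111.7° from +144.4° passes through 180° before reaching -103.9°.

Yes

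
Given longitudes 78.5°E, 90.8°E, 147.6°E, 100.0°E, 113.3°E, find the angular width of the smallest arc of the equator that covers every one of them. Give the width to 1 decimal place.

Sort the longitudes: +78.5°, +90.8°, +100.0°, +113.3°, +147.6°.
Eastward gaps between consecutive values (wrapping around): 12.3°, 9.2°, 13.3°, 34.3°, 290.9°.
Largest gap = 290.9° ⇒ minimal covering band is its complement: 360° − 290.9° = 69.1°.
Band runs from +78.5° eastward to +147.6°.

69.1°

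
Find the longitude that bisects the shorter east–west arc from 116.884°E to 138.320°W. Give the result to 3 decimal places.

169.282°E

Signed shortest Δλ from +116.884° to -138.320° is +104.796°.
Midpoint longitude = +116.884° + (+104.796°)/2 = +116.884° + 52.398° = +169.282°.
(The naïve average (+116.884 + -138.320)/2 = -10.718° is on the wrong side of the globe.)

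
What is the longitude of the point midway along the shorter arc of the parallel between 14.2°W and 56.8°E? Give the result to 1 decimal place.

21.3°E

Signed shortest Δλ from -14.2° to +56.8° is +71.0°.
Midpoint longitude = -14.2° + (+71.0°)/2 = -14.2° + 35.5° = +21.3°.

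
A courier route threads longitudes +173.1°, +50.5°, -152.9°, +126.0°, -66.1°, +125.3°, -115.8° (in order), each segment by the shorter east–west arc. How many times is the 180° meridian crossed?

Leg 1: +173.1° → +50.5°, shortest Δλ = -122.6° (west) — does not cross 180°.
Leg 2: +50.5° → -152.9°, shortest Δλ = 156.6° (east) — crosses 180°.
Leg 3: -152.9° → +126.0°, shortest Δλ = -81.1° (west) — crosses 180°.
Leg 4: +126.0° → -66.1°, shortest Δλ = 167.9° (east) — crosses 180°.
Leg 5: -66.1° → +125.3°, shortest Δλ = -168.6° (west) — crosses 180°.
Leg 6: +125.3° → -115.8°, shortest Δλ = 118.9° (east) — crosses 180°.
Total crossings: 5.

5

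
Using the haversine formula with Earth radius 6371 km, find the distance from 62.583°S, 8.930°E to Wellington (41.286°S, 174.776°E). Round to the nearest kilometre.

8396 km

Δλ = 174.776 − 8.930 = 165.846°.
Δφ = -41.286 − -62.583 = 21.297°.
a = sin²(Δφ/2) + cos φ₁ · cos φ₂ · sin²(Δλ/2) = 0.374897.
c = 2·atan2(√a, √(1−a)) = 1.31790 rad → d = 6371·c ≈ 8396.36 km.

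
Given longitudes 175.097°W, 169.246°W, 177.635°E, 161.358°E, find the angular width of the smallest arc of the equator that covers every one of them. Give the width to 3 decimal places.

Sort the longitudes: -175.097°, -169.246°, +161.358°, +177.635°.
Eastward gaps between consecutive values (wrapping around): 5.851°, 330.604°, 16.277°, 7.268°.
Largest gap = 330.604° ⇒ minimal covering band is its complement: 360° − 330.604° = 29.396°.
Band runs from +161.358° eastward to -169.246°, crossing the antimeridian.

29.396°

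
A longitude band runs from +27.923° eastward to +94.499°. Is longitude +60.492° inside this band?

Band width going east from +27.923° to +94.499°: ((94.499 − 27.923) mod 360) = 66.576°.
Offset of +60.492° east of the west edge: ((60.492 − 27.923) mod 360) = 32.569°.
32.569° ≤ 66.576° ⇒ inside.

Yes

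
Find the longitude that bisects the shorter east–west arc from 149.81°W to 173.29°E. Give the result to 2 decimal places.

Signed shortest Δλ from -149.81° to +173.29° is -36.90°.
Midpoint longitude = -149.81° + (-36.90°)/2 = -149.81° − 18.45° = -168.26°.
(The naïve average (-149.81 + +173.29)/2 = 11.74° is on the wrong side of the globe.)

168.26°W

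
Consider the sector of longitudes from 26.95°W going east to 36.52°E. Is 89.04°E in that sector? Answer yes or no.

No

Band width going east from -26.95° to +36.52°: ((36.52 − -26.95) mod 360) = 63.47°.
Offset of +89.04° east of the west edge: ((89.04 − -26.95) mod 360) = 115.99°.
115.99° > 63.47° ⇒ outside.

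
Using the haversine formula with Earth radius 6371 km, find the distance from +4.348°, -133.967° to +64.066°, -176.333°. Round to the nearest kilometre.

Δλ = -176.333 − -133.967 = -42.366°.
Δφ = 64.066 − 4.348 = 59.718°.
a = sin²(Δφ/2) + cos φ₁ · cos φ₂ · sin²(Δλ/2) = 0.304811.
c = 2·atan2(√a, √(1−a)) = 1.16976 rad → d = 6371·c ≈ 7452.51 km.

7453 km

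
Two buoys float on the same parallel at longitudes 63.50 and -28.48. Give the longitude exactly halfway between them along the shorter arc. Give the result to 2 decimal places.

+17.51°

Signed shortest Δλ from +63.50° to -28.48° is -91.98°.
Midpoint longitude = +63.50° + (-91.98°)/2 = +63.50° − 45.99° = +17.51°.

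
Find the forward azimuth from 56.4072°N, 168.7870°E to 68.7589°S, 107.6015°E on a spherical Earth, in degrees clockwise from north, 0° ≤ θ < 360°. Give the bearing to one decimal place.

205.6°

Δλ = 107.6015 − 168.7870 = -61.1855°.
θ = atan2( sin Δλ · cos φ₂ , cos φ₁ · sin φ₂ − sin φ₁ · cos φ₂ · cos Δλ )
  = atan2(-0.31744, -0.66115) = -154.353° → normalised to [0°, 360°): 205.647°.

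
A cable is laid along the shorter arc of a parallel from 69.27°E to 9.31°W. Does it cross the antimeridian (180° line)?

Signed shortest Δλ = ((-9.31 − 69.27 + 180) mod 360) − 180 = -78.58°.
Going west by 78.58° from +69.27° reaches -9.31° without touching 180°.

No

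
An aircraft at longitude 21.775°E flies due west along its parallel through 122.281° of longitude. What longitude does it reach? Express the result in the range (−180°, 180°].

Start at +21.775°; shift −122.281° → -100.506°.
-100.506° already lies in (−180°, 180°].

100.506°W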